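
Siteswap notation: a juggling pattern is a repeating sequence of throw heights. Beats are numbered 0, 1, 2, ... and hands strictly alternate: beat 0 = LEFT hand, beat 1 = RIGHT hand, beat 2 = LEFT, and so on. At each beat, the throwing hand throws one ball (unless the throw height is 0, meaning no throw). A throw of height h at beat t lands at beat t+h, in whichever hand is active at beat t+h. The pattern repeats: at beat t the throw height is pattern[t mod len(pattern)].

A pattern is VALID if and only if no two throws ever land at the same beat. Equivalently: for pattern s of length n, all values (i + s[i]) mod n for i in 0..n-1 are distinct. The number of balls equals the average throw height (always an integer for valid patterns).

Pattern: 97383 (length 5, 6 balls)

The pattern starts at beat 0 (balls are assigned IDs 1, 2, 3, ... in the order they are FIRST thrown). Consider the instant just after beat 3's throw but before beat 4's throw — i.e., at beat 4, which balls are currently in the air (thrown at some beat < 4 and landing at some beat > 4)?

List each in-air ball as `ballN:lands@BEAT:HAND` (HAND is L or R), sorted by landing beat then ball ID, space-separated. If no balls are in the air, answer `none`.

Beat 0 (L): throw ball1 h=9 -> lands@9:R; in-air after throw: [b1@9:R]
Beat 1 (R): throw ball2 h=7 -> lands@8:L; in-air after throw: [b2@8:L b1@9:R]
Beat 2 (L): throw ball3 h=3 -> lands@5:R; in-air after throw: [b3@5:R b2@8:L b1@9:R]
Beat 3 (R): throw ball4 h=8 -> lands@11:R; in-air after throw: [b3@5:R b2@8:L b1@9:R b4@11:R]
Beat 4 (L): throw ball5 h=3 -> lands@7:R; in-air after throw: [b3@5:R b5@7:R b2@8:L b1@9:R b4@11:R]

Answer: ball3:lands@5:R ball2:lands@8:L ball1:lands@9:R ball4:lands@11:R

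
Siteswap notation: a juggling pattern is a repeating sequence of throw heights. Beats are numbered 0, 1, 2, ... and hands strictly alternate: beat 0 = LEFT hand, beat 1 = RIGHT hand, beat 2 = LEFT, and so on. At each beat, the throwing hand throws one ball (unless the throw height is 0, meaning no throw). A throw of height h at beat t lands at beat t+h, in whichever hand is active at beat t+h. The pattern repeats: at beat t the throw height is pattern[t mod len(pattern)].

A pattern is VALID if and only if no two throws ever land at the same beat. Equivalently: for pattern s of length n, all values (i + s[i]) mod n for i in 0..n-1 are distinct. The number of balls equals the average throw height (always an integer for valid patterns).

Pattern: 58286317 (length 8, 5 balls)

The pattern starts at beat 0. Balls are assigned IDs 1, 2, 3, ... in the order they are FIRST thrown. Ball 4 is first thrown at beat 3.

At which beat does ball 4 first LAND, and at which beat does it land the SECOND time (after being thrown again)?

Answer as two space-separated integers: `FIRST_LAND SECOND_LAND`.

Beat 0 (L): throw ball1 h=5 -> lands@5:R; in-air after throw: [b1@5:R]
Beat 1 (R): throw ball2 h=8 -> lands@9:R; in-air after throw: [b1@5:R b2@9:R]
Beat 2 (L): throw ball3 h=2 -> lands@4:L; in-air after throw: [b3@4:L b1@5:R b2@9:R]
Beat 3 (R): throw ball4 h=8 -> lands@11:R; in-air after throw: [b3@4:L b1@5:R b2@9:R b4@11:R]
Beat 4 (L): throw ball3 h=6 -> lands@10:L; in-air after throw: [b1@5:R b2@9:R b3@10:L b4@11:R]
Beat 5 (R): throw ball1 h=3 -> lands@8:L; in-air after throw: [b1@8:L b2@9:R b3@10:L b4@11:R]
Beat 6 (L): throw ball5 h=1 -> lands@7:R; in-air after throw: [b5@7:R b1@8:L b2@9:R b3@10:L b4@11:R]
Beat 7 (R): throw ball5 h=7 -> lands@14:L; in-air after throw: [b1@8:L b2@9:R b3@10:L b4@11:R b5@14:L]
Beat 8 (L): throw ball1 h=5 -> lands@13:R; in-air after throw: [b2@9:R b3@10:L b4@11:R b1@13:R b5@14:L]
Beat 9 (R): throw ball2 h=8 -> lands@17:R; in-air after throw: [b3@10:L b4@11:R b1@13:R b5@14:L b2@17:R]
Beat 10 (L): throw ball3 h=2 -> lands@12:L; in-air after throw: [b4@11:R b3@12:L b1@13:R b5@14:L b2@17:R]
Beat 11 (R): throw ball4 h=8 -> lands@19:R; in-air after throw: [b3@12:L b1@13:R b5@14:L b2@17:R b4@19:R]
Beat 12 (L): throw ball3 h=6 -> lands@18:L; in-air after throw: [b1@13:R b5@14:L b2@17:R b3@18:L b4@19:R]
Beat 13 (R): throw ball1 h=3 -> lands@16:L; in-air after throw: [b5@14:L b1@16:L b2@17:R b3@18:L b4@19:R]
Ball 4: thrown@3 h=8 -> first land @11; rethrown@11 h=8 -> second land @19

Answer: 11 19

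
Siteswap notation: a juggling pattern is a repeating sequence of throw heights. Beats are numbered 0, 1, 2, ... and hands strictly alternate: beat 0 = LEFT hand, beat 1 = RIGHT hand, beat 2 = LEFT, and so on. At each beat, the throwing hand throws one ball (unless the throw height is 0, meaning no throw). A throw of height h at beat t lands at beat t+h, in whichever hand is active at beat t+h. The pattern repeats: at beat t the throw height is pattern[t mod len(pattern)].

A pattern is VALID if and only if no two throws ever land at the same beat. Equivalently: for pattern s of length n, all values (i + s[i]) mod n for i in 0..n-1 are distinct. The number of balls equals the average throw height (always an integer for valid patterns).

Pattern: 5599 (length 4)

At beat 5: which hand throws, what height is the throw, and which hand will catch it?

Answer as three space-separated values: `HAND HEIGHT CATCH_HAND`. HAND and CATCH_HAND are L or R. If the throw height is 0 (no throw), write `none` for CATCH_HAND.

Beat 5: 5 mod 2 = 1, so hand = R
Throw height = pattern[5 mod 4] = pattern[1] = 5
Lands at beat 5+5=10, 10 mod 2 = 0, so catch hand = L

Answer: R 5 L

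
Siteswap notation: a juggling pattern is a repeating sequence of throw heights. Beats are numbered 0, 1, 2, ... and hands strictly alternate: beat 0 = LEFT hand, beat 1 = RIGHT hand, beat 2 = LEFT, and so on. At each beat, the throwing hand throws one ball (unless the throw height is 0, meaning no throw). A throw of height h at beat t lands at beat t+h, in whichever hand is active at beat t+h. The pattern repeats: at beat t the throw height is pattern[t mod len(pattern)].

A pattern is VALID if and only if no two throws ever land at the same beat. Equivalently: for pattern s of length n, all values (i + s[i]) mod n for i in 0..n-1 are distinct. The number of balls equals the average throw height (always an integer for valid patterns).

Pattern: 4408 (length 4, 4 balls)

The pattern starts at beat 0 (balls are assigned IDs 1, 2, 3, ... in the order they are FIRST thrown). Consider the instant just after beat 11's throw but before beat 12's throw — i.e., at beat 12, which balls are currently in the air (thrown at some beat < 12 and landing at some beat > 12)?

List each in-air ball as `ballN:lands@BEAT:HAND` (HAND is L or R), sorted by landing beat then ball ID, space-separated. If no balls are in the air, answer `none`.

Beat 0 (L): throw ball1 h=4 -> lands@4:L; in-air after throw: [b1@4:L]
Beat 1 (R): throw ball2 h=4 -> lands@5:R; in-air after throw: [b1@4:L b2@5:R]
Beat 3 (R): throw ball3 h=8 -> lands@11:R; in-air after throw: [b1@4:L b2@5:R b3@11:R]
Beat 4 (L): throw ball1 h=4 -> lands@8:L; in-air after throw: [b2@5:R b1@8:L b3@11:R]
Beat 5 (R): throw ball2 h=4 -> lands@9:R; in-air after throw: [b1@8:L b2@9:R b3@11:R]
Beat 7 (R): throw ball4 h=8 -> lands@15:R; in-air after throw: [b1@8:L b2@9:R b3@11:R b4@15:R]
Beat 8 (L): throw ball1 h=4 -> lands@12:L; in-air after throw: [b2@9:R b3@11:R b1@12:L b4@15:R]
Beat 9 (R): throw ball2 h=4 -> lands@13:R; in-air after throw: [b3@11:R b1@12:L b2@13:R b4@15:R]
Beat 11 (R): throw ball3 h=8 -> lands@19:R; in-air after throw: [b1@12:L b2@13:R b4@15:R b3@19:R]
Beat 12 (L): throw ball1 h=4 -> lands@16:L; in-air after throw: [b2@13:R b4@15:R b1@16:L b3@19:R]

Answer: ball2:lands@13:R ball4:lands@15:R ball3:lands@19:R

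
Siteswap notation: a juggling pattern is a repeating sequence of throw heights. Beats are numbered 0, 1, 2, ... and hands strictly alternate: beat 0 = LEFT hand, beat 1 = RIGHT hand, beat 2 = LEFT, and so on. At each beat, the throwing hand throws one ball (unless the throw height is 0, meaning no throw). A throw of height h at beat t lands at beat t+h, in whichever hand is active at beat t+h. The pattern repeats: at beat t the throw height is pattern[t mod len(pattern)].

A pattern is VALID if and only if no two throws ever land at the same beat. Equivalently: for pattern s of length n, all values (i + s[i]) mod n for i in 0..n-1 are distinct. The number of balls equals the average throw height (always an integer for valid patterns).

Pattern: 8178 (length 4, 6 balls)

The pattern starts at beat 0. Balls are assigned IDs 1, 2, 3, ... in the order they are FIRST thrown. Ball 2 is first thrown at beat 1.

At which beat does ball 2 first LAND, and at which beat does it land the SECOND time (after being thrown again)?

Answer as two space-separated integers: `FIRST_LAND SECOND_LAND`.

Answer: 2 9

Derivation:
Beat 0 (L): throw ball1 h=8 -> lands@8:L; in-air after throw: [b1@8:L]
Beat 1 (R): throw ball2 h=1 -> lands@2:L; in-air after throw: [b2@2:L b1@8:L]
Beat 2 (L): throw ball2 h=7 -> lands@9:R; in-air after throw: [b1@8:L b2@9:R]
Beat 3 (R): throw ball3 h=8 -> lands@11:R; in-air after throw: [b1@8:L b2@9:R b3@11:R]
Beat 4 (L): throw ball4 h=8 -> lands@12:L; in-air after throw: [b1@8:L b2@9:R b3@11:R b4@12:L]
Beat 5 (R): throw ball5 h=1 -> lands@6:L; in-air after throw: [b5@6:L b1@8:L b2@9:R b3@11:R b4@12:L]
Beat 6 (L): throw ball5 h=7 -> lands@13:R; in-air after throw: [b1@8:L b2@9:R b3@11:R b4@12:L b5@13:R]
Beat 7 (R): throw ball6 h=8 -> lands@15:R; in-air after throw: [b1@8:L b2@9:R b3@11:R b4@12:L b5@13:R b6@15:R]
Beat 8 (L): throw ball1 h=8 -> lands@16:L; in-air after throw: [b2@9:R b3@11:R b4@12:L b5@13:R b6@15:R b1@16:L]
Beat 9 (R): throw ball2 h=1 -> lands@10:L; in-air after throw: [b2@10:L b3@11:R b4@12:L b5@13:R b6@15:R b1@16:L]
Ball 2: thrown@1 h=1 -> first land @2; rethrown@2 h=7 -> second land @9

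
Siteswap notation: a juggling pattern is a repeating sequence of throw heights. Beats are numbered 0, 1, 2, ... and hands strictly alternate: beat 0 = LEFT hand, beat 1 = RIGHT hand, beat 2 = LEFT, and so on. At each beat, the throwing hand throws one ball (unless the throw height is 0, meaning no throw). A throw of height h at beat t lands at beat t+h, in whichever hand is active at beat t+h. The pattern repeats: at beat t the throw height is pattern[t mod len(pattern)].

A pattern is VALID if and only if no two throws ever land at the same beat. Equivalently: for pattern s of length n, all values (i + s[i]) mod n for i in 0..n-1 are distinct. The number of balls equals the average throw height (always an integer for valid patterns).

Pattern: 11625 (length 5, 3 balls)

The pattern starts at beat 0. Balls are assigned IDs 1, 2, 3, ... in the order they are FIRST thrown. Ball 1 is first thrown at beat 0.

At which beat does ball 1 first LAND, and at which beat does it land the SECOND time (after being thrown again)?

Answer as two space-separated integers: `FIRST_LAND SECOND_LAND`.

Beat 0 (L): throw ball1 h=1 -> lands@1:R; in-air after throw: [b1@1:R]
Beat 1 (R): throw ball1 h=1 -> lands@2:L; in-air after throw: [b1@2:L]
Beat 2 (L): throw ball1 h=6 -> lands@8:L; in-air after throw: [b1@8:L]
Ball 1: thrown@0 h=1 -> first land @1; rethrown@1 h=1 -> second land @2

Answer: 1 2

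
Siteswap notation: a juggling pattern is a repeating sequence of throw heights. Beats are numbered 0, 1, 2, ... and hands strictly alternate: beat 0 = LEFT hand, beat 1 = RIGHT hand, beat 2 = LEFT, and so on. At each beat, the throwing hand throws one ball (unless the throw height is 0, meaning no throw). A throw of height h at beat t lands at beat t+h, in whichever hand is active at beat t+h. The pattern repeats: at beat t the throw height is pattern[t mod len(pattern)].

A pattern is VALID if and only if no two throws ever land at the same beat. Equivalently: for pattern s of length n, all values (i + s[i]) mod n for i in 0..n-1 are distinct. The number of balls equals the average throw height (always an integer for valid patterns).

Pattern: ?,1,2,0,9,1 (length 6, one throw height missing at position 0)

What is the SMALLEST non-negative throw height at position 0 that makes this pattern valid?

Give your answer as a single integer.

i=0: s[i]=? (unknown)
i=1: (1 + 1) mod 6 = 2
i=2: (2 + 2) mod 6 = 4
i=3: (3 + 0) mod 6 = 3
i=4: (4 + 9) mod 6 = 1
i=5: (5 + 1) mod 6 = 0
Known residues: [0, 1, 2, 3, 4]; need a permutation of 0..5, so missing residue r = 5
Need (0 + s) mod 6 = 5; smallest s = (5 - 0) mod 6 = 5

Answer: 5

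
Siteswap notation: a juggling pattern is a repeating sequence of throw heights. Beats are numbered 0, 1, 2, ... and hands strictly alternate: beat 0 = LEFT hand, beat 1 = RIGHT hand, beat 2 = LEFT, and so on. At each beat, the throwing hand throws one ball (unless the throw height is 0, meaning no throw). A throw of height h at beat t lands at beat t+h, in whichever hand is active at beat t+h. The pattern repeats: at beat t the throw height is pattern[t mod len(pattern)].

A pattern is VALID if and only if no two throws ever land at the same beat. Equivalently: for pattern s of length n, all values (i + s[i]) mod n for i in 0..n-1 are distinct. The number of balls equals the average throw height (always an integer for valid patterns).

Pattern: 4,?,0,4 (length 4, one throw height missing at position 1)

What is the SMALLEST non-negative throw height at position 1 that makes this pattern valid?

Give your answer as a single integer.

Answer: 0

Derivation:
i=0: (0 + 4) mod 4 = 0
i=1: s[i]=? (unknown)
i=2: (2 + 0) mod 4 = 2
i=3: (3 + 4) mod 4 = 3
Known residues: [0, 2, 3]; need a permutation of 0..3, so missing residue r = 1
Need (1 + s) mod 4 = 1; smallest s = (1 - 1) mod 4 = 0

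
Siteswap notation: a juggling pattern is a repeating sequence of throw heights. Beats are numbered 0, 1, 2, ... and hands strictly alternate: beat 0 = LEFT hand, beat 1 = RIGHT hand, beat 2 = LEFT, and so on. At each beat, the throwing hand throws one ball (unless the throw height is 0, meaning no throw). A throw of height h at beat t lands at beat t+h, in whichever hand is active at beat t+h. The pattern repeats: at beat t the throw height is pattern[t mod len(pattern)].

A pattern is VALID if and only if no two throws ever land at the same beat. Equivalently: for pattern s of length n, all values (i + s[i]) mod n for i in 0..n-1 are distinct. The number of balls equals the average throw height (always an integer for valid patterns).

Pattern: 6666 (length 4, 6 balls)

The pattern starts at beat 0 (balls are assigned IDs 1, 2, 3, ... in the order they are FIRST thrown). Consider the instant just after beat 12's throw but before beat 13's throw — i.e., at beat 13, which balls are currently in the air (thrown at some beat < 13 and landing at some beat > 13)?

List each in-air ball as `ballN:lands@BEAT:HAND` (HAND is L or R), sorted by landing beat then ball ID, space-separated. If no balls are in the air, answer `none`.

Answer: ball3:lands@14:L ball4:lands@15:R ball5:lands@16:L ball6:lands@17:R ball1:lands@18:L

Derivation:
Beat 0 (L): throw ball1 h=6 -> lands@6:L; in-air after throw: [b1@6:L]
Beat 1 (R): throw ball2 h=6 -> lands@7:R; in-air after throw: [b1@6:L b2@7:R]
Beat 2 (L): throw ball3 h=6 -> lands@8:L; in-air after throw: [b1@6:L b2@7:R b3@8:L]
Beat 3 (R): throw ball4 h=6 -> lands@9:R; in-air after throw: [b1@6:L b2@7:R b3@8:L b4@9:R]
Beat 4 (L): throw ball5 h=6 -> lands@10:L; in-air after throw: [b1@6:L b2@7:R b3@8:L b4@9:R b5@10:L]
Beat 5 (R): throw ball6 h=6 -> lands@11:R; in-air after throw: [b1@6:L b2@7:R b3@8:L b4@9:R b5@10:L b6@11:R]
Beat 6 (L): throw ball1 h=6 -> lands@12:L; in-air after throw: [b2@7:R b3@8:L b4@9:R b5@10:L b6@11:R b1@12:L]
Beat 7 (R): throw ball2 h=6 -> lands@13:R; in-air after throw: [b3@8:L b4@9:R b5@10:L b6@11:R b1@12:L b2@13:R]
Beat 8 (L): throw ball3 h=6 -> lands@14:L; in-air after throw: [b4@9:R b5@10:L b6@11:R b1@12:L b2@13:R b3@14:L]
Beat 9 (R): throw ball4 h=6 -> lands@15:R; in-air after throw: [b5@10:L b6@11:R b1@12:L b2@13:R b3@14:L b4@15:R]
Beat 10 (L): throw ball5 h=6 -> lands@16:L; in-air after throw: [b6@11:R b1@12:L b2@13:R b3@14:L b4@15:R b5@16:L]
Beat 11 (R): throw ball6 h=6 -> lands@17:R; in-air after throw: [b1@12:L b2@13:R b3@14:L b4@15:R b5@16:L b6@17:R]
Beat 12 (L): throw ball1 h=6 -> lands@18:L; in-air after throw: [b2@13:R b3@14:L b4@15:R b5@16:L b6@17:R b1@18:L]
Beat 13 (R): throw ball2 h=6 -> lands@19:R; in-air after throw: [b3@14:L b4@15:R b5@16:L b6@17:R b1@18:L b2@19:R]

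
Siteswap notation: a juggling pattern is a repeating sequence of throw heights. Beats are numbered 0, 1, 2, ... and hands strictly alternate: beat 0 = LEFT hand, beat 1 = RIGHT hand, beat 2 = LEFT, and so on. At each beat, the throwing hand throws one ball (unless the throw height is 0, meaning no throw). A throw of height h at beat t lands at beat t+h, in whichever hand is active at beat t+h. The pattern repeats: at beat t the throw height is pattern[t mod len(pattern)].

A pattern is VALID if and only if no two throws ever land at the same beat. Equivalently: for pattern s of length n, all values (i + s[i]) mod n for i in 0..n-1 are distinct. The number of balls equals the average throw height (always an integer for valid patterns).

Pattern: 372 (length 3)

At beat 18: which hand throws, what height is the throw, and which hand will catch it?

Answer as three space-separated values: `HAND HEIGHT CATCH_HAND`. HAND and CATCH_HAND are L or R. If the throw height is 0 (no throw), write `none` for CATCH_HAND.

Beat 18: 18 mod 2 = 0, so hand = L
Throw height = pattern[18 mod 3] = pattern[0] = 3
Lands at beat 18+3=21, 21 mod 2 = 1, so catch hand = R

Answer: L 3 R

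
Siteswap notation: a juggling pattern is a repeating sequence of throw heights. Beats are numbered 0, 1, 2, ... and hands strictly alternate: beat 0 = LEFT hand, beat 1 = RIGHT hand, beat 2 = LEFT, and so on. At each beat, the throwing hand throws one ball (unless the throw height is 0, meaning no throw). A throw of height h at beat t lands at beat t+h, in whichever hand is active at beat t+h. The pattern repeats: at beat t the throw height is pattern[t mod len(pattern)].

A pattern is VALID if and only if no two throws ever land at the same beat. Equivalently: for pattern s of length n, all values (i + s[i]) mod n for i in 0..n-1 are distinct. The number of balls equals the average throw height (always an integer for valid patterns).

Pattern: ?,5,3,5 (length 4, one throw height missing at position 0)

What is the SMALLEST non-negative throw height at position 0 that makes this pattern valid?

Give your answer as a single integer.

Answer: 3

Derivation:
i=0: s[i]=? (unknown)
i=1: (1 + 5) mod 4 = 2
i=2: (2 + 3) mod 4 = 1
i=3: (3 + 5) mod 4 = 0
Known residues: [0, 1, 2]; need a permutation of 0..3, so missing residue r = 3
Need (0 + s) mod 4 = 3; smallest s = (3 - 0) mod 4 = 3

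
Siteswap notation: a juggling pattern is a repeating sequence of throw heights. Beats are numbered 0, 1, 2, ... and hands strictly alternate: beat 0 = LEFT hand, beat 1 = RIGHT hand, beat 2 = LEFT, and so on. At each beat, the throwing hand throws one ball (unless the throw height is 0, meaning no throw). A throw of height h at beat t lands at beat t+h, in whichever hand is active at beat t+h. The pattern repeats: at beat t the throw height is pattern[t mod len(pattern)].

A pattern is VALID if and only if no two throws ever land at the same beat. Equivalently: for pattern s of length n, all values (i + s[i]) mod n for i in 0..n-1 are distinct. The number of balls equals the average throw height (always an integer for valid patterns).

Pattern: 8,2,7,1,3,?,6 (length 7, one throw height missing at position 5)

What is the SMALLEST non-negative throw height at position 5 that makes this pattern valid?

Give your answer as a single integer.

Answer: 1

Derivation:
i=0: (0 + 8) mod 7 = 1
i=1: (1 + 2) mod 7 = 3
i=2: (2 + 7) mod 7 = 2
i=3: (3 + 1) mod 7 = 4
i=4: (4 + 3) mod 7 = 0
i=5: s[i]=? (unknown)
i=6: (6 + 6) mod 7 = 5
Known residues: [0, 1, 2, 3, 4, 5]; need a permutation of 0..6, so missing residue r = 6
Need (5 + s) mod 7 = 6; smallest s = (6 - 5) mod 7 = 1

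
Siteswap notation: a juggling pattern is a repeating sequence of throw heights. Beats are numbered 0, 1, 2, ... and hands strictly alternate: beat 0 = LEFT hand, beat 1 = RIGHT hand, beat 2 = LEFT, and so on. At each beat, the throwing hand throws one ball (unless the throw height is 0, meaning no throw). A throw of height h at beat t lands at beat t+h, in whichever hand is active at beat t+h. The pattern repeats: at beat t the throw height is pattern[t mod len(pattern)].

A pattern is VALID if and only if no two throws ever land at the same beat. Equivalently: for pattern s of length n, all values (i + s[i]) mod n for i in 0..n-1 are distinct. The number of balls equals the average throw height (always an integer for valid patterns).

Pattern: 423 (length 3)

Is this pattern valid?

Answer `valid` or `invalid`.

Answer: valid

Derivation:
i=0: (i + s[i]) mod n = (0 + 4) mod 3 = 1
i=1: (i + s[i]) mod n = (1 + 2) mod 3 = 0
i=2: (i + s[i]) mod n = (2 + 3) mod 3 = 2
Residues: [1, 0, 2], distinct: True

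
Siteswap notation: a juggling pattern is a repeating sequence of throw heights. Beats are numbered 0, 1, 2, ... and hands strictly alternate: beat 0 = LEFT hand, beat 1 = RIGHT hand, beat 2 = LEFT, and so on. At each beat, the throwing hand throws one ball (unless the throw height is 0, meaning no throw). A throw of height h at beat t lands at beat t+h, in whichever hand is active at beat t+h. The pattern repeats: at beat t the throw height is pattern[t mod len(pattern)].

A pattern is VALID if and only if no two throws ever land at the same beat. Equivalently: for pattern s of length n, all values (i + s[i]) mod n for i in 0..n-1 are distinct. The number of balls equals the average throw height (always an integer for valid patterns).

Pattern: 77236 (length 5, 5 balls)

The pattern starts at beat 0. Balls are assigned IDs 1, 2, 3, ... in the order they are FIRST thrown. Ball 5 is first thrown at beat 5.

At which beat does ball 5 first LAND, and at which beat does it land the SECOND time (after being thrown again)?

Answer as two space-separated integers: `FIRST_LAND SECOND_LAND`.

Answer: 12 14

Derivation:
Beat 0 (L): throw ball1 h=7 -> lands@7:R; in-air after throw: [b1@7:R]
Beat 1 (R): throw ball2 h=7 -> lands@8:L; in-air after throw: [b1@7:R b2@8:L]
Beat 2 (L): throw ball3 h=2 -> lands@4:L; in-air after throw: [b3@4:L b1@7:R b2@8:L]
Beat 3 (R): throw ball4 h=3 -> lands@6:L; in-air after throw: [b3@4:L b4@6:L b1@7:R b2@8:L]
Beat 4 (L): throw ball3 h=6 -> lands@10:L; in-air after throw: [b4@6:L b1@7:R b2@8:L b3@10:L]
Beat 5 (R): throw ball5 h=7 -> lands@12:L; in-air after throw: [b4@6:L b1@7:R b2@8:L b3@10:L b5@12:L]
Beat 6 (L): throw ball4 h=7 -> lands@13:R; in-air after throw: [b1@7:R b2@8:L b3@10:L b5@12:L b4@13:R]
Beat 7 (R): throw ball1 h=2 -> lands@9:R; in-air after throw: [b2@8:L b1@9:R b3@10:L b5@12:L b4@13:R]
Beat 8 (L): throw ball2 h=3 -> lands@11:R; in-air after throw: [b1@9:R b3@10:L b2@11:R b5@12:L b4@13:R]
Beat 9 (R): throw ball1 h=6 -> lands@15:R; in-air after throw: [b3@10:L b2@11:R b5@12:L b4@13:R b1@15:R]
Beat 10 (L): throw ball3 h=7 -> lands@17:R; in-air after throw: [b2@11:R b5@12:L b4@13:R b1@15:R b3@17:R]
Beat 11 (R): throw ball2 h=7 -> lands@18:L; in-air after throw: [b5@12:L b4@13:R b1@15:R b3@17:R b2@18:L]
Beat 12 (L): throw ball5 h=2 -> lands@14:L; in-air after throw: [b4@13:R b5@14:L b1@15:R b3@17:R b2@18:L]
Beat 13 (R): throw ball4 h=3 -> lands@16:L; in-air after throw: [b5@14:L b1@15:R b4@16:L b3@17:R b2@18:L]
Beat 14 (L): throw ball5 h=6 -> lands@20:L; in-air after throw: [b1@15:R b4@16:L b3@17:R b2@18:L b5@20:L]
Ball 5: thrown@5 h=7 -> first land @12; rethrown@12 h=2 -> second land @14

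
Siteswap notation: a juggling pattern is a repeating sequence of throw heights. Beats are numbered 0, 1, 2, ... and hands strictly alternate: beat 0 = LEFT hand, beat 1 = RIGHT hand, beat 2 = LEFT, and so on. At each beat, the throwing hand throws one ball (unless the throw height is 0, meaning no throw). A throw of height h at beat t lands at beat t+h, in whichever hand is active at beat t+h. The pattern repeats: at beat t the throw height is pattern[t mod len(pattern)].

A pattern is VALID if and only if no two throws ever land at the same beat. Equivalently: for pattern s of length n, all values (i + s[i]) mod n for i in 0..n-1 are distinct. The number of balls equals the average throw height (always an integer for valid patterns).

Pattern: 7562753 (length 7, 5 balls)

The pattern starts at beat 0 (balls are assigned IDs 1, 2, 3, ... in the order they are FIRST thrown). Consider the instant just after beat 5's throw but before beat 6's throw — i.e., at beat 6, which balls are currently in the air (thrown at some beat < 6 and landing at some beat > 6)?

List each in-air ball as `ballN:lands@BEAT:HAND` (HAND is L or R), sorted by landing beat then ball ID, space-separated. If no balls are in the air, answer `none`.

Beat 0 (L): throw ball1 h=7 -> lands@7:R; in-air after throw: [b1@7:R]
Beat 1 (R): throw ball2 h=5 -> lands@6:L; in-air after throw: [b2@6:L b1@7:R]
Beat 2 (L): throw ball3 h=6 -> lands@8:L; in-air after throw: [b2@6:L b1@7:R b3@8:L]
Beat 3 (R): throw ball4 h=2 -> lands@5:R; in-air after throw: [b4@5:R b2@6:L b1@7:R b3@8:L]
Beat 4 (L): throw ball5 h=7 -> lands@11:R; in-air after throw: [b4@5:R b2@6:L b1@7:R b3@8:L b5@11:R]
Beat 5 (R): throw ball4 h=5 -> lands@10:L; in-air after throw: [b2@6:L b1@7:R b3@8:L b4@10:L b5@11:R]
Beat 6 (L): throw ball2 h=3 -> lands@9:R; in-air after throw: [b1@7:R b3@8:L b2@9:R b4@10:L b5@11:R]

Answer: ball1:lands@7:R ball3:lands@8:L ball4:lands@10:L ball5:lands@11:R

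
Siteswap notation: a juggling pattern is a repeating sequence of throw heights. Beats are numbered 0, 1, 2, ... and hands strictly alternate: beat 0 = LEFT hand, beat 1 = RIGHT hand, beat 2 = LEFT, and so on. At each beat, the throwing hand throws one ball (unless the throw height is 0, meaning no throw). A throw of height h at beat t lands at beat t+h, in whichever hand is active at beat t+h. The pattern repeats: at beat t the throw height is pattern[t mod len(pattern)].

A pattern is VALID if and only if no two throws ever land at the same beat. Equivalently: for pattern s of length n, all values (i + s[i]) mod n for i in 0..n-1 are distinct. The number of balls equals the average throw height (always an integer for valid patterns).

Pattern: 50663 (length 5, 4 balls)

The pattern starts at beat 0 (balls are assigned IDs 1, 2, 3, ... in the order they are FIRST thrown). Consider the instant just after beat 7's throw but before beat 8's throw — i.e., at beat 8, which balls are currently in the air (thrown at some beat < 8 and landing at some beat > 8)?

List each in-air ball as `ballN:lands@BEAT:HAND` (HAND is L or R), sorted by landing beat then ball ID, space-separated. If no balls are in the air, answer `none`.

Answer: ball3:lands@9:R ball1:lands@10:L ball4:lands@13:R

Derivation:
Beat 0 (L): throw ball1 h=5 -> lands@5:R; in-air after throw: [b1@5:R]
Beat 2 (L): throw ball2 h=6 -> lands@8:L; in-air after throw: [b1@5:R b2@8:L]
Beat 3 (R): throw ball3 h=6 -> lands@9:R; in-air after throw: [b1@5:R b2@8:L b3@9:R]
Beat 4 (L): throw ball4 h=3 -> lands@7:R; in-air after throw: [b1@5:R b4@7:R b2@8:L b3@9:R]
Beat 5 (R): throw ball1 h=5 -> lands@10:L; in-air after throw: [b4@7:R b2@8:L b3@9:R b1@10:L]
Beat 7 (R): throw ball4 h=6 -> lands@13:R; in-air after throw: [b2@8:L b3@9:R b1@10:L b4@13:R]
Beat 8 (L): throw ball2 h=6 -> lands@14:L; in-air after throw: [b3@9:R b1@10:L b4@13:R b2@14:L]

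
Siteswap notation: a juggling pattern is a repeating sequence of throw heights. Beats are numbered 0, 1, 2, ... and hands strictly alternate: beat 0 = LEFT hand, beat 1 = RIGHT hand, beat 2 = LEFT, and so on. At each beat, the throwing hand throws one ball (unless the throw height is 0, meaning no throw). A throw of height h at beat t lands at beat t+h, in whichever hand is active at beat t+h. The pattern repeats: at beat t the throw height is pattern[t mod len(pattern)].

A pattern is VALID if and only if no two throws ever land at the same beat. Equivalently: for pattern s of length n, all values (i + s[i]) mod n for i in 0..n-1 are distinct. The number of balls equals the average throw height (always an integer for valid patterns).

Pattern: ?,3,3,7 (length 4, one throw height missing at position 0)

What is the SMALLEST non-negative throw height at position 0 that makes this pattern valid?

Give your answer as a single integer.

i=0: s[i]=? (unknown)
i=1: (1 + 3) mod 4 = 0
i=2: (2 + 3) mod 4 = 1
i=3: (3 + 7) mod 4 = 2
Known residues: [0, 1, 2]; need a permutation of 0..3, so missing residue r = 3
Need (0 + s) mod 4 = 3; smallest s = (3 - 0) mod 4 = 3

Answer: 3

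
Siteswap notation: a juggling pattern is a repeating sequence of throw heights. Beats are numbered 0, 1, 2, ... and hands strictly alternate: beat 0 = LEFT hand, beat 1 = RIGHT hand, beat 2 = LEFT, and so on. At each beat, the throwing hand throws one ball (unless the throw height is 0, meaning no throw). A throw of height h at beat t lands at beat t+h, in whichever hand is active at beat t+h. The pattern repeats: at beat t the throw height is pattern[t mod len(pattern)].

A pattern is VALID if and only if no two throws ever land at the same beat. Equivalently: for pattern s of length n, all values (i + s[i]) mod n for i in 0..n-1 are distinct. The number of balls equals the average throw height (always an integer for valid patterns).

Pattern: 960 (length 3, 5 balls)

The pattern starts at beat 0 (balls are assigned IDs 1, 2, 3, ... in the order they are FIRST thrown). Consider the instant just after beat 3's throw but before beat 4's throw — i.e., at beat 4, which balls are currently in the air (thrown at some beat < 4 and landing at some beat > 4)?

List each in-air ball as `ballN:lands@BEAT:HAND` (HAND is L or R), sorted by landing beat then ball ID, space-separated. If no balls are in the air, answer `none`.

Beat 0 (L): throw ball1 h=9 -> lands@9:R; in-air after throw: [b1@9:R]
Beat 1 (R): throw ball2 h=6 -> lands@7:R; in-air after throw: [b2@7:R b1@9:R]
Beat 3 (R): throw ball3 h=9 -> lands@12:L; in-air after throw: [b2@7:R b1@9:R b3@12:L]
Beat 4 (L): throw ball4 h=6 -> lands@10:L; in-air after throw: [b2@7:R b1@9:R b4@10:L b3@12:L]

Answer: ball2:lands@7:R ball1:lands@9:R ball3:lands@12:L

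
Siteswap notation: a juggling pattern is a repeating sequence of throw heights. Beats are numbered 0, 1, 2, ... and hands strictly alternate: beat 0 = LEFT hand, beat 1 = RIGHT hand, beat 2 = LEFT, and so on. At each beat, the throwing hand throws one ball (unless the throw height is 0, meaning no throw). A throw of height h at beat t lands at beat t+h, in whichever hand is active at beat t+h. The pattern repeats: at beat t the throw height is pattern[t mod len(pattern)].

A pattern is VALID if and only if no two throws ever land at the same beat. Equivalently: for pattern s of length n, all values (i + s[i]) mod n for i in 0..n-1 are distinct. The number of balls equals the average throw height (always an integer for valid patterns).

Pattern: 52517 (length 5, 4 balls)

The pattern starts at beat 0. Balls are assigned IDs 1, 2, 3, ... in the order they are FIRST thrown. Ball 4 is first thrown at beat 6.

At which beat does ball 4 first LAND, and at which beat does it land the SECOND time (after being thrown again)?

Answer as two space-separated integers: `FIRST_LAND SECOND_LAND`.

Beat 0 (L): throw ball1 h=5 -> lands@5:R; in-air after throw: [b1@5:R]
Beat 1 (R): throw ball2 h=2 -> lands@3:R; in-air after throw: [b2@3:R b1@5:R]
Beat 2 (L): throw ball3 h=5 -> lands@7:R; in-air after throw: [b2@3:R b1@5:R b3@7:R]
Beat 3 (R): throw ball2 h=1 -> lands@4:L; in-air after throw: [b2@4:L b1@5:R b3@7:R]
Beat 4 (L): throw ball2 h=7 -> lands@11:R; in-air after throw: [b1@5:R b3@7:R b2@11:R]
Beat 5 (R): throw ball1 h=5 -> lands@10:L; in-air after throw: [b3@7:R b1@10:L b2@11:R]
Beat 6 (L): throw ball4 h=2 -> lands@8:L; in-air after throw: [b3@7:R b4@8:L b1@10:L b2@11:R]
Beat 7 (R): throw ball3 h=5 -> lands@12:L; in-air after throw: [b4@8:L b1@10:L b2@11:R b3@12:L]
Beat 8 (L): throw ball4 h=1 -> lands@9:R; in-air after throw: [b4@9:R b1@10:L b2@11:R b3@12:L]
Beat 9 (R): throw ball4 h=7 -> lands@16:L; in-air after throw: [b1@10:L b2@11:R b3@12:L b4@16:L]
Ball 4: thrown@6 h=2 -> first land @8; rethrown@8 h=1 -> second land @9

Answer: 8 9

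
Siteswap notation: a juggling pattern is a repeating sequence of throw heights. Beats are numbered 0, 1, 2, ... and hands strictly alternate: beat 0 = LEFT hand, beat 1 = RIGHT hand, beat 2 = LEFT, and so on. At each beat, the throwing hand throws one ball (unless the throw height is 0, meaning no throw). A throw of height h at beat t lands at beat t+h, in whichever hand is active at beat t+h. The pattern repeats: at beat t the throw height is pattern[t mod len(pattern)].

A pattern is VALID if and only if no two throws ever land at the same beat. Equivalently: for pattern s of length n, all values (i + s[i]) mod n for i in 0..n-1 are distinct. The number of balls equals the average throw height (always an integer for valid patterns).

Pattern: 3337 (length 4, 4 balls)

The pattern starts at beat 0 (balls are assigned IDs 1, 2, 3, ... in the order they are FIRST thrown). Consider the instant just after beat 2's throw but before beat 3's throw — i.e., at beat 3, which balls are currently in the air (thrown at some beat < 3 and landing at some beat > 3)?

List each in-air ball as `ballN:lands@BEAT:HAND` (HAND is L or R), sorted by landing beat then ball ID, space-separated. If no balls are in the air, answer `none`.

Beat 0 (L): throw ball1 h=3 -> lands@3:R; in-air after throw: [b1@3:R]
Beat 1 (R): throw ball2 h=3 -> lands@4:L; in-air after throw: [b1@3:R b2@4:L]
Beat 2 (L): throw ball3 h=3 -> lands@5:R; in-air after throw: [b1@3:R b2@4:L b3@5:R]
Beat 3 (R): throw ball1 h=7 -> lands@10:L; in-air after throw: [b2@4:L b3@5:R b1@10:L]

Answer: ball2:lands@4:L ball3:lands@5:R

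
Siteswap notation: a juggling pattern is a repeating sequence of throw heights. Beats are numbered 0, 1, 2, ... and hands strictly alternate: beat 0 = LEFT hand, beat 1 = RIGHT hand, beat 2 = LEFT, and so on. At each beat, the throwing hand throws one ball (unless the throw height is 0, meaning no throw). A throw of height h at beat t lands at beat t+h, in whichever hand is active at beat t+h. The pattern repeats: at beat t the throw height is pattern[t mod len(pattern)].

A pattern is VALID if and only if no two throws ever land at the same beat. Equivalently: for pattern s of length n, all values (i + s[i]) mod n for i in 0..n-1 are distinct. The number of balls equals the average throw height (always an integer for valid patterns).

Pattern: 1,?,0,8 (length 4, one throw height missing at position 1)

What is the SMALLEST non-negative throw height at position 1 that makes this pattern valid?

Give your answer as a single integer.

Answer: 3

Derivation:
i=0: (0 + 1) mod 4 = 1
i=1: s[i]=? (unknown)
i=2: (2 + 0) mod 4 = 2
i=3: (3 + 8) mod 4 = 3
Known residues: [1, 2, 3]; need a permutation of 0..3, so missing residue r = 0
Need (1 + s) mod 4 = 0; smallest s = (0 - 1) mod 4 = 3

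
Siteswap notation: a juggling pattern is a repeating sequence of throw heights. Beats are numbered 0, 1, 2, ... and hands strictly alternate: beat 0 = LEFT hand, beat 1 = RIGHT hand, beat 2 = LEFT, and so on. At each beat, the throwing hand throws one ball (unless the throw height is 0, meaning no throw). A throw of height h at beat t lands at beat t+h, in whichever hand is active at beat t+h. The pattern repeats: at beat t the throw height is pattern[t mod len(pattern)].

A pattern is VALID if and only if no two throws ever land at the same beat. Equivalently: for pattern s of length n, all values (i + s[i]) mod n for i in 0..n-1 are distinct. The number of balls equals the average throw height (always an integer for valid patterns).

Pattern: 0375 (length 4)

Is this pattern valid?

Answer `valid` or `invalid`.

i=0: (i + s[i]) mod n = (0 + 0) mod 4 = 0
i=1: (i + s[i]) mod n = (1 + 3) mod 4 = 0
i=2: (i + s[i]) mod n = (2 + 7) mod 4 = 1
i=3: (i + s[i]) mod n = (3 + 5) mod 4 = 0
Residues: [0, 0, 1, 0], distinct: False

Answer: invalid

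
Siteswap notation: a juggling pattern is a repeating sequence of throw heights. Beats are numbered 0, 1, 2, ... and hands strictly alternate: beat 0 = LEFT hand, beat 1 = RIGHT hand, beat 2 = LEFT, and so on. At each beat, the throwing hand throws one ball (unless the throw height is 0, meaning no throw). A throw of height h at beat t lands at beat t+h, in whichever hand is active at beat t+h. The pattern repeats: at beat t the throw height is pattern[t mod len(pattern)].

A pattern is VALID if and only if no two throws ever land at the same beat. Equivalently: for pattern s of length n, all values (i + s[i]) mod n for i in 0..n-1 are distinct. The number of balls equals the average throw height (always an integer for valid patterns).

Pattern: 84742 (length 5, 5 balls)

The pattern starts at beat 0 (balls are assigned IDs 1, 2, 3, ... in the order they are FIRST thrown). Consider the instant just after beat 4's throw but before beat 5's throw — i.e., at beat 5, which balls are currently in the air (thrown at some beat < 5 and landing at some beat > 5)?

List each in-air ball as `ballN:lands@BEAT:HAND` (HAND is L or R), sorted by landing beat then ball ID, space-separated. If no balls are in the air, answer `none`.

Beat 0 (L): throw ball1 h=8 -> lands@8:L; in-air after throw: [b1@8:L]
Beat 1 (R): throw ball2 h=4 -> lands@5:R; in-air after throw: [b2@5:R b1@8:L]
Beat 2 (L): throw ball3 h=7 -> lands@9:R; in-air after throw: [b2@5:R b1@8:L b3@9:R]
Beat 3 (R): throw ball4 h=4 -> lands@7:R; in-air after throw: [b2@5:R b4@7:R b1@8:L b3@9:R]
Beat 4 (L): throw ball5 h=2 -> lands@6:L; in-air after throw: [b2@5:R b5@6:L b4@7:R b1@8:L b3@9:R]
Beat 5 (R): throw ball2 h=8 -> lands@13:R; in-air after throw: [b5@6:L b4@7:R b1@8:L b3@9:R b2@13:R]

Answer: ball5:lands@6:L ball4:lands@7:R ball1:lands@8:L ball3:lands@9:R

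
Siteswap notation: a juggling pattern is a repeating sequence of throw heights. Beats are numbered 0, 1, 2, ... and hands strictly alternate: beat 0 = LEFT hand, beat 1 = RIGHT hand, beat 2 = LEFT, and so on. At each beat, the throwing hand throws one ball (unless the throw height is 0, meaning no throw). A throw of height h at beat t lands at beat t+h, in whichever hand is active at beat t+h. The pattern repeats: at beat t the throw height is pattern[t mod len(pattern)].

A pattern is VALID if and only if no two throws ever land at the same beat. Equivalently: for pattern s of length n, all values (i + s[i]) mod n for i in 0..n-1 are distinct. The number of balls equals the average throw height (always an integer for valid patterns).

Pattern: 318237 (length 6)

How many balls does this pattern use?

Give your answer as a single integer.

Answer: 4

Derivation:
Pattern = [3, 1, 8, 2, 3, 7], length n = 6
  position 0: throw height = 3, running sum = 3
  position 1: throw height = 1, running sum = 4
  position 2: throw height = 8, running sum = 12
  position 3: throw height = 2, running sum = 14
  position 4: throw height = 3, running sum = 17
  position 5: throw height = 7, running sum = 24
Total sum = 24; balls = sum / n = 24 / 6 = 4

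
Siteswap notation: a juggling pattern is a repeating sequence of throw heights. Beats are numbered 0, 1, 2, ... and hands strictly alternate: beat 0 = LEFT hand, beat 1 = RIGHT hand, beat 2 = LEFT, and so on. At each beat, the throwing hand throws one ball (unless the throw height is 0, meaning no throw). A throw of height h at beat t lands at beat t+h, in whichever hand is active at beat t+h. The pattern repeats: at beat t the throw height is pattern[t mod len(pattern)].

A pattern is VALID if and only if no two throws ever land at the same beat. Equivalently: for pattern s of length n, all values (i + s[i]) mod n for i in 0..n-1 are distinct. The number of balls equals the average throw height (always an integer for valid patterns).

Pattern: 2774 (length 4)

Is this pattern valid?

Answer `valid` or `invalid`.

Answer: valid

Derivation:
i=0: (i + s[i]) mod n = (0 + 2) mod 4 = 2
i=1: (i + s[i]) mod n = (1 + 7) mod 4 = 0
i=2: (i + s[i]) mod n = (2 + 7) mod 4 = 1
i=3: (i + s[i]) mod n = (3 + 4) mod 4 = 3
Residues: [2, 0, 1, 3], distinct: True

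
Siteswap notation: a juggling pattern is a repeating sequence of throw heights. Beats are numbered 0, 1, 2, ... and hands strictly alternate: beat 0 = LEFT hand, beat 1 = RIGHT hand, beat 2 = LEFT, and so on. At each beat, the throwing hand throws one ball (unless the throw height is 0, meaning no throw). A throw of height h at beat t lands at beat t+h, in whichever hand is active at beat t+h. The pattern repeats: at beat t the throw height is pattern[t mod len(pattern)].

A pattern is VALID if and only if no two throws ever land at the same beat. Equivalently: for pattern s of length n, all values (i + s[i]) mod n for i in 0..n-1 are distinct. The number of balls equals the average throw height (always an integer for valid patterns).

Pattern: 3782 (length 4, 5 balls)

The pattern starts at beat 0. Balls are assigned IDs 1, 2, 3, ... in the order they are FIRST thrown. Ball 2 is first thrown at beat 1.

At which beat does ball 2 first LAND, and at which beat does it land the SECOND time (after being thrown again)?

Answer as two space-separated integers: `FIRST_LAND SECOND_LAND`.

Beat 0 (L): throw ball1 h=3 -> lands@3:R; in-air after throw: [b1@3:R]
Beat 1 (R): throw ball2 h=7 -> lands@8:L; in-air after throw: [b1@3:R b2@8:L]
Beat 2 (L): throw ball3 h=8 -> lands@10:L; in-air after throw: [b1@3:R b2@8:L b3@10:L]
Beat 3 (R): throw ball1 h=2 -> lands@5:R; in-air after throw: [b1@5:R b2@8:L b3@10:L]
Beat 4 (L): throw ball4 h=3 -> lands@7:R; in-air after throw: [b1@5:R b4@7:R b2@8:L b3@10:L]
Beat 5 (R): throw ball1 h=7 -> lands@12:L; in-air after throw: [b4@7:R b2@8:L b3@10:L b1@12:L]
Beat 6 (L): throw ball5 h=8 -> lands@14:L; in-air after throw: [b4@7:R b2@8:L b3@10:L b1@12:L b5@14:L]
Beat 7 (R): throw ball4 h=2 -> lands@9:R; in-air after throw: [b2@8:L b4@9:R b3@10:L b1@12:L b5@14:L]
Beat 8 (L): throw ball2 h=3 -> lands@11:R; in-air after throw: [b4@9:R b3@10:L b2@11:R b1@12:L b5@14:L]
Beat 9 (R): throw ball4 h=7 -> lands@16:L; in-air after throw: [b3@10:L b2@11:R b1@12:L b5@14:L b4@16:L]
Beat 10 (L): throw ball3 h=8 -> lands@18:L; in-air after throw: [b2@11:R b1@12:L b5@14:L b4@16:L b3@18:L]
Beat 11 (R): throw ball2 h=2 -> lands@13:R; in-air after throw: [b1@12:L b2@13:R b5@14:L b4@16:L b3@18:L]
Ball 2: thrown@1 h=7 -> first land @8; rethrown@8 h=3 -> second land @11

Answer: 8 11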